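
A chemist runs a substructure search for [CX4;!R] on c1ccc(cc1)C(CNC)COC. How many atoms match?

The query [CX4;!R] means: aliphatic carbon with four total connections, not in a ring.
Check the 13 heavy atoms by environment: 5× C (X4, acyclic) → match; 1× O (X2, acyclic) → no; 1× N (X3, acyclic) → no; 6× c (aromatic, X3, in 6-ring) → no.
That gives 5 matching atoms.

5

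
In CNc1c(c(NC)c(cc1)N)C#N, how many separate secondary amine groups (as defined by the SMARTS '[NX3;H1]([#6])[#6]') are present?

2

[NX3;H1]([#6])[#6] is the SMARTS for a secondary amine: a trivalent nitrogen with one H, bonded to two carbons.
The molecule carries 2 separate instances of an N-methylamino group (-NHCH3) meeting every constraint; each maps to a distinct set of atoms, giving 2 matches.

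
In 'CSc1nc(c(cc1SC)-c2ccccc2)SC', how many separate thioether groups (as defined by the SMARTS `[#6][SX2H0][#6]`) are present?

[#6][SX2H0][#6] is the SMARTS for a thioether: an aliphatic sulfur bridging two carbons with no H on the sulfur.
The molecule carries 3 separate instances of a methylthio ether (-SCH3) meeting every constraint; each maps to a distinct set of atoms, giving 3 matches.

3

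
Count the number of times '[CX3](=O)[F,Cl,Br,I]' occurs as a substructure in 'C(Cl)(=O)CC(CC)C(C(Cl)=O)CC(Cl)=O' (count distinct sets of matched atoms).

3

[CX3](=O)[F,Cl,Br,I] is the SMARTS for an acyl halide: a carbonyl carbon bonded to a halogen.
The molecule carries 3 separate instances of an acyl chloride (-C(=O)Cl) meeting every constraint; each maps to a distinct set of atoms, giving 3 matches.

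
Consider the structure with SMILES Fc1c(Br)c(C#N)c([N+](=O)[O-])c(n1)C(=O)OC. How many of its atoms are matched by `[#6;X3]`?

The query [#6;X3] means: any carbon (aromatic or not) with three total connections.
Check the 17 heavy atoms by environment: 1× n (aromatic, X2) → no; 5× c (aromatic, X3) → match; 1× Br (X1) → no; 1× N (charge +1, X3) → no; 1× O (charge -1, X1) → no; 2× O (X1) → no; 1× F (X1) → no; 1× C (X3) → match; 1× O (X2) → no; 1× C (X4) → no; 1× C (X2) → no; 1× N (X1) → no.
Summing the matching environments: 5 + 1 = 6 matching atoms.

6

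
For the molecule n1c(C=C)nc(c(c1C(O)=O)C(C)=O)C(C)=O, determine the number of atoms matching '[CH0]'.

3

The query [CH0] means: aliphatic carbon with no attached hydrogen.
Check the 17 heavy atoms by environment: 2× n (aromatic, H0) → no; 4× c (aromatic, H0) → no; 1× C (H1) → no; 1× C (H2) → no; 3× C (H0) → match; 3× O (H0) → no; 2× C (H3) → no; 1× O (H1) → no.
That gives 3 matching atoms.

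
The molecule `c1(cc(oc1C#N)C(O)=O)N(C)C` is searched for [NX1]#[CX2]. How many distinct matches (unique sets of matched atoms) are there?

[NX1]#[CX2] is the SMARTS for a nitrile: a nitrogen triple-bonded to a two-connected carbon.
Exactly one fragment in the molecule meets all constraints, giving 1 match.

1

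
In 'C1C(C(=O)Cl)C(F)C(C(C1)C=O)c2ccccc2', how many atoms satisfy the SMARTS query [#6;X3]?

8

Check the 18 heavy atoms by environment: 6× C (X4) → no; 6× c (aromatic, X3) → match; 2× C (X3) → match; 2× O (X1) → no; 1× F (X1) → no; 1× Cl (X1) → no.
Summing the matching environments: 6 + 2 = 8 matching atoms.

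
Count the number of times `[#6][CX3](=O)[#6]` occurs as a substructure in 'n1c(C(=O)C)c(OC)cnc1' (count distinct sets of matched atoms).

1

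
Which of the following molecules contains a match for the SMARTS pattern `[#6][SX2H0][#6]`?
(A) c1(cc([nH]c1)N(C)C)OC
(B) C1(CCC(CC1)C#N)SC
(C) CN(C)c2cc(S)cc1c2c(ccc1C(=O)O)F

B

[#6][SX2H0][#6] describes an aliphatic sulfur bridging two carbons with no H on the sulfur (a thioether).
(A) has a methoxy ether (-OCH3) but the bridging atom is O, not S.
(B) contains a methylthio ether (-SCH3), which satisfies every atom and bond constraint.
(C) has a thiol (-SH) but the sulfur has H1, not H0 bridging two carbons.
So the answer is (B).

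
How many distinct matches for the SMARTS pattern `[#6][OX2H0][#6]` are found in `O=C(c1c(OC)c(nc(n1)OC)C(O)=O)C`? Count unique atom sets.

2

[#6][OX2H0][#6] is the SMARTS for an ether: an aliphatic oxygen bridging two carbons with no H on the oxygen.
The molecule carries 2 separate instances of a methoxy ether (-OCH3) meeting every constraint; each maps to a distinct set of atoms, giving 2 matches.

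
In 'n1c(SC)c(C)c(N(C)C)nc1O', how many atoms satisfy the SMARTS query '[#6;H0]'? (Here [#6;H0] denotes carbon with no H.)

4

The query [#6;H0] means: any carbon with no attached hydrogen.
Check the 13 heavy atoms by environment: 2× n (aromatic, H0) → no; 4× c (aromatic, H0) → match; 1× N (H0) → no; 4× C (H3) → no; 1× S (H0) → no; 1× O (H1) → no.
That gives 4 matching atoms.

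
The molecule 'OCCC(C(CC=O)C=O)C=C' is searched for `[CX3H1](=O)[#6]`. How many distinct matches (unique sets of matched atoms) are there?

2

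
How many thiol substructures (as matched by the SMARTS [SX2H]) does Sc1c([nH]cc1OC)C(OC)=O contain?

[SX2H] is the SMARTS for a thiol: an aliphatic sulfur with two connections, one being H.
Exactly one fragment in the molecule meets all constraints, giving 1 match.

1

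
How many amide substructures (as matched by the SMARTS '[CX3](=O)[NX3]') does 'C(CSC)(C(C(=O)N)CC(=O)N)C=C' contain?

[CX3](=O)[NX3] is the SMARTS for an amide: a carbonyl carbon bonded to a trivalent nitrogen.
The molecule carries 2 separate instances of a primary amide (-C(=O)NH2) meeting every constraint; each maps to a distinct set of atoms, giving 2 matches.

2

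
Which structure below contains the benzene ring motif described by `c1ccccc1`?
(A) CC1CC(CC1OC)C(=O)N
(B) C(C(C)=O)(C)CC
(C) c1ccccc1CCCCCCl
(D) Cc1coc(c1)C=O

C

c1ccccc1 describes six aromatic carbons in a ring (a benzene ring).
(A) has a methyl group (-CH3) but no six-membered all-carbon aromatic ring is present.
(B) has a methyl group (-CH3) but no six-membered all-carbon aromatic ring is present.
(C) contains a phenyl ring, which satisfies every atom and bond constraint.
(D) has a methyl group (-CH3) but no six-membered all-carbon aromatic ring is present.
So the answer is (C).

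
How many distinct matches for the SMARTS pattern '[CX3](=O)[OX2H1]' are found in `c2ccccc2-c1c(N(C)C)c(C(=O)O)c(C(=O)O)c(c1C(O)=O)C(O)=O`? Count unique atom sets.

[CX3](=O)[OX2H1] is the SMARTS for a carboxylic acid: an sp2 carbon double-bonded to O and single-bonded to an -OH oxygen.
The molecule carries 4 separate instances of a carboxylic acid group (-C(=O)OH) meeting every constraint; each maps to a distinct set of atoms, giving 4 matches.

4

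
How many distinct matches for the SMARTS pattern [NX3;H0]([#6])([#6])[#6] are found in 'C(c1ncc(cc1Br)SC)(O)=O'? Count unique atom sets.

[NX3;H0]([#6])([#6])[#6] is the SMARTS for a tertiary amine: a trivalent nitrogen with no H, bonded to three carbons.
No fragment in the molecule satisfies every constraint, giving 0 matches.

0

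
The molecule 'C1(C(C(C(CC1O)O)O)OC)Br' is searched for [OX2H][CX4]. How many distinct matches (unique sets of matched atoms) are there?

3

[OX2H][CX4] is the SMARTS for an aliphatic alcohol: a hydroxyl oxygen bound to an sp3 (X4) carbon.
The molecule carries 3 separate instances of a hydroxyl group (-OH) meeting every constraint; each maps to a distinct set of atoms, giving 3 matches.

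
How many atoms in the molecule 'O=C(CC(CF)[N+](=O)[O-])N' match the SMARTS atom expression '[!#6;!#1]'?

6

The query [!#6;!#1] means: not carbon and not hydrogen — any heteroatom.
Check the 10 heavy atoms by environment: 4× C → no; 2× O → match; 1× N → match; 1× N (charge +1) → match; 1× O (charge -1) → match; 1× F → match.
Summing the matching environments: 2 + 1 + 1 + 1 + 1 = 6 matching atoms.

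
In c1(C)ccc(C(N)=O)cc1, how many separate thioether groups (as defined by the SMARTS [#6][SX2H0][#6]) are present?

0

[#6][SX2H0][#6] is the SMARTS for a thioether: an aliphatic sulfur bridging two carbons with no H on the sulfur.
No fragment in the molecule satisfies every constraint, giving 0 matches.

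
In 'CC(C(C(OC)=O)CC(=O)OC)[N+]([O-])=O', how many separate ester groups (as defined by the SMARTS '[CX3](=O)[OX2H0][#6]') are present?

2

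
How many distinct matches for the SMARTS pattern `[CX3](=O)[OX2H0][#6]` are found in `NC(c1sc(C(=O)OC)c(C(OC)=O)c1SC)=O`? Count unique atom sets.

[CX3](=O)[OX2H0][#6] is the SMARTS for an ester: a carbonyl carbon bonded to an oxygen that is itself bonded to carbon (no H on that O).
The molecule carries 2 separate instances of a methyl-ester group (-C(=O)OCH3) meeting every constraint; each maps to a distinct set of atoms, giving 2 matches.

2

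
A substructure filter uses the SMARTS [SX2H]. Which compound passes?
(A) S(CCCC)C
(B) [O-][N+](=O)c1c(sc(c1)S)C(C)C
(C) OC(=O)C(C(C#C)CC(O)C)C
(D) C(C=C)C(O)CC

B

[SX2H] describes an aliphatic sulfur with two connections, one being H (a thiol).
(A) has a methylthio ether (-SCH3) but the sulfur has H0 (bonded to two carbons), not H1.
(B) contains a thiol (-SH), which satisfies every atom and bond constraint.
(C) has a hydroxyl group (-OH) but it is an -OH, not an -SH.
(D) has a hydroxyl group (-OH) but it is an -OH, not an -SH.
So the answer is (B).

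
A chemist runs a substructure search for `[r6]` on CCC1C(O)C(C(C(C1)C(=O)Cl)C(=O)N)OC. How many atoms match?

6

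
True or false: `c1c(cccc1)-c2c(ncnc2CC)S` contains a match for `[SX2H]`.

True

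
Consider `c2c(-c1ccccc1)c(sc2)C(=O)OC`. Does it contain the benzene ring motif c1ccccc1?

The pattern c1ccccc1 describes six aromatic carbons in a ring — a benzene ring.
The molecule carries a phenyl ring, whose atoms satisfy every constraint of the query, so the pattern matches.

Yes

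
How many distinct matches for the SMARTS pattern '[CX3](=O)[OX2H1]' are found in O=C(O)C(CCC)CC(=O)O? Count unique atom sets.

2

[CX3](=O)[OX2H1] is the SMARTS for a carboxylic acid: an sp2 carbon double-bonded to O and single-bonded to an -OH oxygen.
The molecule carries 2 separate instances of a carboxylic acid group (-C(=O)OH) meeting every constraint; each maps to a distinct set of atoms, giving 2 matches.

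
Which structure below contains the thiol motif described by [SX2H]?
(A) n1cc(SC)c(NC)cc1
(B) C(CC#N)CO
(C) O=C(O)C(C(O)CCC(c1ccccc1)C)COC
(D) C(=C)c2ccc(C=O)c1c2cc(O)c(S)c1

D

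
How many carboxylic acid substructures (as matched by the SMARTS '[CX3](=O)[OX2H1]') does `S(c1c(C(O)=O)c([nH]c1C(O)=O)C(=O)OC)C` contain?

2

[CX3](=O)[OX2H1] is the SMARTS for a carboxylic acid: an sp2 carbon double-bonded to O and single-bonded to an -OH oxygen.
The molecule carries 2 separate instances of a carboxylic acid group (-C(=O)OH) meeting every constraint; each maps to a distinct set of atoms, giving 2 matches.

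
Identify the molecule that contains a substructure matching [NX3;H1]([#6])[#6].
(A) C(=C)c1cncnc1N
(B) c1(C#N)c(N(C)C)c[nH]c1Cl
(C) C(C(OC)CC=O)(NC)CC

C

[NX3;H1]([#6])[#6] describes a trivalent nitrogen with one H, bonded to two carbons (a secondary amine).
(A) has a primary amino group (-NH2) but the nitrogen has H2 and only one carbon neighbour.
(B) has a dimethylamino group (-N(CH3)2) but the nitrogen has H0, not H1.
(C) contains an N-methylamino group (-NHCH3), which satisfies every atom and bond constraint.
So the answer is (C).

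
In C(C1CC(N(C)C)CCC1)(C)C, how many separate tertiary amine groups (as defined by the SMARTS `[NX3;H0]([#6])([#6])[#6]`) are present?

1

[NX3;H0]([#6])([#6])[#6] is the SMARTS for a tertiary amine: a trivalent nitrogen with no H, bonded to three carbons.
Exactly one fragment in the molecule meets all constraints, giving 1 match.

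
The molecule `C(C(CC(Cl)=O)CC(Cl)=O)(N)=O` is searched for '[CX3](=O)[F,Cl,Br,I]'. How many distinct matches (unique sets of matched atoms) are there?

[CX3](=O)[F,Cl,Br,I] is the SMARTS for an acyl halide: a carbonyl carbon bonded to a halogen.
The molecule carries 2 separate instances of an acyl chloride (-C(=O)Cl) meeting every constraint; each maps to a distinct set of atoms, giving 2 matches.

2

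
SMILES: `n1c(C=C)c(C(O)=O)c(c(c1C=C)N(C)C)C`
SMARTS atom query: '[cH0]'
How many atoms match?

5

Check the 17 heavy atoms by environment: 1× n (aromatic, H0) → no; 5× c (aromatic, H0) → match; 1× C (H0) → no; 1× O (H0) → no; 1× O (H1) → no; 2× C (H1) → no; 2× C (H2) → no; 3× C (H3) → no; 1× N (H0) → no.
That gives 5 matching atoms.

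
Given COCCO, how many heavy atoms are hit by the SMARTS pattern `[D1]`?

2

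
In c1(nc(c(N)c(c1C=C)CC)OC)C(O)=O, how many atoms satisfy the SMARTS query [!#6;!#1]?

5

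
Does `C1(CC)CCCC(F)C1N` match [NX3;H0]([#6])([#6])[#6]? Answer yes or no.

The pattern [NX3;H0]([#6])([#6])[#6] describes a trivalent nitrogen with no H, bonded to three carbons — a tertiary amine.
The closest candidate here is a primary amino group (-NH2), but the nitrogen has H2, not H0 with three carbons. No other fragment satisfies the full query, so there is no match.

No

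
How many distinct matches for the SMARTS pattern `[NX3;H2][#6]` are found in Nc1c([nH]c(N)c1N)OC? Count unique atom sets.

[NX3;H2][#6] is the SMARTS for a primary amine: a trivalent nitrogen with two H attached to carbon.
The molecule carries 3 separate instances of a primary amino group (-NH2) meeting every constraint; each maps to a distinct set of atoms, giving 3 matches.

3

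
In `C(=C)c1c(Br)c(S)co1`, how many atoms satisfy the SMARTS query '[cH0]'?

3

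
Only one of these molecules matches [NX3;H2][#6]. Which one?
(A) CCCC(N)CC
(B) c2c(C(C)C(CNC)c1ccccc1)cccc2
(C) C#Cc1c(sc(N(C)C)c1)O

A

[NX3;H2][#6] describes a trivalent nitrogen with two H attached to carbon (a primary amine).
(A) contains a primary amino group (-NH2), which satisfies every atom and bond constraint.
(B) has an N-methylamino group (-NHCH3) but the nitrogen bears two carbons and only one H (H1), not H2.
(C) has a dimethylamino group (-N(CH3)2) but the nitrogen has H0, not H2.
So the answer is (A).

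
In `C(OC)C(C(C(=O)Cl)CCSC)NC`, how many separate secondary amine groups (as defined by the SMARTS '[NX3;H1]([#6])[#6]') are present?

[NX3;H1]([#6])[#6] is the SMARTS for a secondary amine: a trivalent nitrogen with one H, bonded to two carbons.
Exactly one fragment in the molecule meets all constraints, giving 1 match.

1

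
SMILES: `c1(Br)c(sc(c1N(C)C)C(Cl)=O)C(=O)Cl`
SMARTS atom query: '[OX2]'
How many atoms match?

0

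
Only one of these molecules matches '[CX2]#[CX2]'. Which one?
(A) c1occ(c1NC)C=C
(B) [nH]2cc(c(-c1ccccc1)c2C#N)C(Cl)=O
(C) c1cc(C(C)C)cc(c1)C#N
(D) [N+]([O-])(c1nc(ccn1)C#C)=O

D

[CX2]#[CX2] describes a carbon-carbon triple bond (an alkyne).
(A) has a vinyl group (-CH=CH2) but the C=C is a double bond; both carbons are CX3, not CX2.
(B) has a nitrile (-C#N) but the triple bond is C#N, not C#C.
(C) has a nitrile (-C#N) but the triple bond is C#N, not C#C.
(D) contains an ethynyl group (-C#CH), which satisfies every atom and bond constraint.
So the answer is (D).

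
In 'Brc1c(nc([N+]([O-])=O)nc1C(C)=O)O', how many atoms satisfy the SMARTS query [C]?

2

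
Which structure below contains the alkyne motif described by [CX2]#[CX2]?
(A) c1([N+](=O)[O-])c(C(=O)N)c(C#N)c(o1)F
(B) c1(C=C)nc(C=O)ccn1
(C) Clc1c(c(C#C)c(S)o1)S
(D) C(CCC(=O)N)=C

[CX2]#[CX2] describes a carbon-carbon triple bond (an alkyne).
(A) has a nitrile (-C#N) but the triple bond is C#N, not C#C.
(B) has a vinyl group (-CH=CH2) but the C=C is a double bond; both carbons are CX3, not CX2.
(C) contains an ethynyl group (-C#CH), which satisfies every atom and bond constraint.
(D) has a vinyl group (-CH=CH2) but the C=C is a double bond; both carbons are CX3, not CX2.
So the answer is (C).

C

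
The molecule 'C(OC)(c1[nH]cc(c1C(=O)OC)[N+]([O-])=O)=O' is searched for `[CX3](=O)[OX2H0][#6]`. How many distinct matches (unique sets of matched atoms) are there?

2

[CX3](=O)[OX2H0][#6] is the SMARTS for an ester: a carbonyl carbon bonded to an oxygen that is itself bonded to carbon (no H on that O).
The molecule carries 2 separate instances of a methyl-ester group (-C(=O)OCH3) meeting every constraint; each maps to a distinct set of atoms, giving 2 matches.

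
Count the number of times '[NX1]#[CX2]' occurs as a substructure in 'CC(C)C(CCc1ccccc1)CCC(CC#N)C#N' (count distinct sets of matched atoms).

[NX1]#[CX2] is the SMARTS for a nitrile: a nitrogen triple-bonded to a two-connected carbon.
The molecule carries 2 separate instances of a nitrile (-C#N) meeting every constraint; each maps to a distinct set of atoms, giving 2 matches.

2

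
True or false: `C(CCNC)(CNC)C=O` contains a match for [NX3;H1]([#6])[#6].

True

The pattern [NX3;H1]([#6])[#6] describes a trivalent nitrogen with one H, bonded to two carbons — a secondary amine.
The molecule carries an N-methylamino group (-NHCH3), whose atoms satisfy every constraint of the query, so the pattern matches.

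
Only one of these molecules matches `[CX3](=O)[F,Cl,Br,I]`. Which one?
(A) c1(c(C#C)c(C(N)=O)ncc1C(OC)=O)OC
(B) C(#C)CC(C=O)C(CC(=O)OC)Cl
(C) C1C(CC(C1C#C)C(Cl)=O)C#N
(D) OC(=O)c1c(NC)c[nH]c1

[CX3](=O)[F,Cl,Br,I] describes a carbonyl carbon bonded to a halogen (an acyl halide).
(A) has a methyl-ester group (-C(=O)OCH3) but the carbonyl is bonded to -O-C, not to a halogen.
(B) has a chloro substituent but the Cl is not on a carbonyl carbon.
(C) contains an acyl chloride (-C(=O)Cl), which satisfies every atom and bond constraint.
(D) has a carboxylic acid group (-C(=O)OH) but the carbonyl is bonded to -OH, not to a halogen.
So the answer is (C).

C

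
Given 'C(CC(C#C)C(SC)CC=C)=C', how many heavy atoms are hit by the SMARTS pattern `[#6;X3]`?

The query [#6;X3] means: any carbon (aromatic or not) with three total connections.
Check the 12 heavy atoms by environment: 5× C (X4) → no; 4× C (X3) → match; 1× S (X2) → no; 2× C (X2) → no.
That gives 4 matching atoms.

4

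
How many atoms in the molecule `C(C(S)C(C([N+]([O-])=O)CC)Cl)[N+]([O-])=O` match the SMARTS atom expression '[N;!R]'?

2

The query [N;!R] means: aliphatic nitrogen not in a ring.
Check the 14 heavy atoms by environment: 6× C (acyclic) → no; 1× S (acyclic) → no; 2× N (charge +1, acyclic) → match; 2× O (charge -1, acyclic) → no; 2× O (acyclic) → no; 1× Cl (acyclic) → no.
That gives 2 matching atoms.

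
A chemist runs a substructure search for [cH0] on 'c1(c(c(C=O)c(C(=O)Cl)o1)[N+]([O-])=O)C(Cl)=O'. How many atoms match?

4

The query [cH0] means: aromatic carbon with no attached hydrogen (substituted or ring-fusion).
Check the 16 heavy atoms by environment: 1× o (aromatic, H0) → no; 4× c (aromatic, H0) → match; 2× C (H0) → no; 4× O (H0) → no; 2× Cl (H0) → no; 1× C (H1) → no; 1× N (charge +1, H0) → no; 1× O (charge -1, H0) → no.
That gives 4 matching atoms.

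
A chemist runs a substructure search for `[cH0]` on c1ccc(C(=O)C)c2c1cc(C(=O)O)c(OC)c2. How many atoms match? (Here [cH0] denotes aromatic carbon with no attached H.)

5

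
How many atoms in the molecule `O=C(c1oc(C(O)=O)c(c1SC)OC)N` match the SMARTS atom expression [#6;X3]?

The query [#6;X3] means: any carbon (aromatic or not) with three total connections.
Check the 15 heavy atoms by environment: 1× o (aromatic, X2) → no; 4× c (aromatic, X3) → match; 2× C (X3) → match; 2× O (X1) → no; 2× O (X2) → no; 1× N (X3) → no; 1× S (X2) → no; 2× C (X4) → no.
Summing the matching environments: 4 + 2 = 6 matching atoms.

6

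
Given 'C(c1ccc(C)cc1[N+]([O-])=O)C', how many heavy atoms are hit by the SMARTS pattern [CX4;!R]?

The query [CX4;!R] means: aliphatic carbon with four total connections, not in a ring.
Check the 12 heavy atoms by environment: 6× c (aromatic, X3, in 6-ring) → no; 3× C (X4, acyclic) → match; 1× N (charge +1, X3, acyclic) → no; 1× O (charge -1, X1, acyclic) → no; 1× O (X1, acyclic) → no.
That gives 3 matching atoms.

3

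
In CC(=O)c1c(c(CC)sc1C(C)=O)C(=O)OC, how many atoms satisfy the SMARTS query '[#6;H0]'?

7

Check the 17 heavy atoms by environment: 1× s (aromatic, H0) → no; 4× c (aromatic, H0) → match; 1× C (H2) → no; 4× C (H3) → no; 3× C (H0) → match; 4× O (H0) → no.
Summing the matching environments: 4 + 3 = 7 matching atoms.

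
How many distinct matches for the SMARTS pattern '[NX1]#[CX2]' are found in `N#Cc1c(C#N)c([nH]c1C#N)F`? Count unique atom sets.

[NX1]#[CX2] is the SMARTS for a nitrile: a nitrogen triple-bonded to a two-connected carbon.
The molecule carries 3 separate instances of a nitrile (-C#N) meeting every constraint; each maps to a distinct set of atoms, giving 3 matches.

3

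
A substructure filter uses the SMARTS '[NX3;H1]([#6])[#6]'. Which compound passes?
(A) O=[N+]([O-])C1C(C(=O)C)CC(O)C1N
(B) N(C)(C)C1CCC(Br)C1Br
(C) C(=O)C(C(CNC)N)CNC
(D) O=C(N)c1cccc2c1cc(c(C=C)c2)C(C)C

C

[NX3;H1]([#6])[#6] describes a trivalent nitrogen with one H, bonded to two carbons (a secondary amine).
(A) has a primary amino group (-NH2) but the nitrogen has H2 and only one carbon neighbour.
(B) has a dimethylamino group (-N(CH3)2) but the nitrogen has H0, not H1.
(C) contains an N-methylamino group (-NHCH3), which satisfies every atom and bond constraint.
(D) has a primary amide (-C(=O)NH2) but the -C(=O)NH2 nitrogen has H2, not H1.
So the answer is (C).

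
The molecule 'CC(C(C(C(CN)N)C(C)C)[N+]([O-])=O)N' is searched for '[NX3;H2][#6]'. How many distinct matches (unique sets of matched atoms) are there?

[NX3;H2][#6] is the SMARTS for a primary amine: a trivalent nitrogen with two H attached to carbon.
The molecule carries 3 separate instances of a primary amino group (-NH2) meeting every constraint; each maps to a distinct set of atoms, giving 3 matches.

3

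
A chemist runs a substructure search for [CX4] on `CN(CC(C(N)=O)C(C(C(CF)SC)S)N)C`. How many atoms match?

9

The query [CX4] means: C with X4: aliphatic carbon with exactly 4 total connections (bonds + H).
Check the 17 heavy atoms by environment: 9× C (X4) → match; 3× N (X3) → no; 1× C (X3) → no; 1× O (X1) → no; 2× S (X2) → no; 1× F (X1) → no.
That gives 9 matching atoms.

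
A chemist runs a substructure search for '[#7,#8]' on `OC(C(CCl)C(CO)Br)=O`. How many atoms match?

3

The query [#7,#8] means: nitrogen or oxygen (comma = OR).
Check the 10 heavy atoms by environment: 5× C → no; 3× O → match; 1× Cl → no; 1× Br → no.
That gives 3 matching atoms.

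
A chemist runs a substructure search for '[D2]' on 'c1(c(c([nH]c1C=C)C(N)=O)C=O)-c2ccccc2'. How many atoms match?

8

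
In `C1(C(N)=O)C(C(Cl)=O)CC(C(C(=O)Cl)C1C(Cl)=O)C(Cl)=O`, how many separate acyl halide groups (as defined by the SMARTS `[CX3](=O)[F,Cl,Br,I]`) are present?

[CX3](=O)[F,Cl,Br,I] is the SMARTS for an acyl halide: a carbonyl carbon bonded to a halogen.
The molecule carries 4 separate instances of an acyl chloride (-C(=O)Cl) meeting every constraint; each maps to a distinct set of atoms, giving 4 matches.

4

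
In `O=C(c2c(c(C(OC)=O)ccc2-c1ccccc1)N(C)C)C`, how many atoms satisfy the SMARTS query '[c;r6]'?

The query [c;r6] means: aromatic carbon that belongs to a six-membered ring.
Check the 22 heavy atoms by environment: 12× c (aromatic, in 6-ring) → match; 6× C (acyclic) → no; 3× O (acyclic) → no; 1× N (acyclic) → no.
That gives 12 matching atoms.

12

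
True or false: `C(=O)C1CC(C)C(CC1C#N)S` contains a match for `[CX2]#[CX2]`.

False

The pattern [CX2]#[CX2] describes a carbon-carbon triple bond — an alkyne.
The closest candidate here is a nitrile (-C#N), but the triple bond is C#N, not C#C. No other fragment satisfies the full query, so there is no match.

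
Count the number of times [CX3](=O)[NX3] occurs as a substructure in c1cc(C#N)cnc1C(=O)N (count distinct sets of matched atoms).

[CX3](=O)[NX3] is the SMARTS for an amide: a carbonyl carbon bonded to a trivalent nitrogen.
Exactly one fragment in the molecule meets all constraints, giving 1 match.

1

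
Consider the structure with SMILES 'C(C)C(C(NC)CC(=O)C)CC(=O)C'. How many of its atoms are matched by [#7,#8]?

3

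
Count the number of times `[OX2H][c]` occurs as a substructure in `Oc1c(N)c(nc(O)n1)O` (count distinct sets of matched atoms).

[OX2H][c] is the SMARTS for a phenol: a hydroxyl oxygen attached to an aromatic carbon.
The molecule carries 3 separate instances of a hydroxyl group (-OH) meeting every constraint; each maps to a distinct set of atoms, giving 3 matches.

3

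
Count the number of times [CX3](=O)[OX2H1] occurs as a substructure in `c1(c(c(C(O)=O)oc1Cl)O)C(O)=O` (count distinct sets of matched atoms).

[CX3](=O)[OX2H1] is the SMARTS for a carboxylic acid: an sp2 carbon double-bonded to O and single-bonded to an -OH oxygen.
The molecule carries 2 separate instances of a carboxylic acid group (-C(=O)OH) meeting every constraint; each maps to a distinct set of atoms, giving 2 matches.

2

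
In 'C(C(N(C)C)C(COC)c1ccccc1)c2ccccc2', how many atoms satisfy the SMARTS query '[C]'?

The query [C] means: uppercase C matches aliphatic (non-aromatic) carbon only.
Check the 21 heavy atoms by environment: 7× C → match; 12× c (aromatic) → no; 1× O → no; 1× N → no.
That gives 7 matching atoms.

7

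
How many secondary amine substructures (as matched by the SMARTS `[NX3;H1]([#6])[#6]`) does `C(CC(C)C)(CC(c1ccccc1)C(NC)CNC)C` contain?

[NX3;H1]([#6])[#6] is the SMARTS for a secondary amine: a trivalent nitrogen with one H, bonded to two carbons.
The molecule carries 2 separate instances of an N-methylamino group (-NHCH3) meeting every constraint; each maps to a distinct set of atoms, giving 2 matches.

2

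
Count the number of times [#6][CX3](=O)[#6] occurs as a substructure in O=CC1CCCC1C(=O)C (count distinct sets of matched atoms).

1

[#6][CX3](=O)[#6] is the SMARTS for a ketone: a carbonyl carbon (no H) flanked by two carbons.
Exactly one fragment in the molecule meets all constraints, giving 1 match.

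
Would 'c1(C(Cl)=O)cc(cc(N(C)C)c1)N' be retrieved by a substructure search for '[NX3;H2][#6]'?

Yes

The pattern [NX3;H2][#6] describes a trivalent nitrogen with two H attached to carbon — a primary amine.
The molecule carries a primary amino group (-NH2), whose atoms satisfy every constraint of the query, so the pattern matches.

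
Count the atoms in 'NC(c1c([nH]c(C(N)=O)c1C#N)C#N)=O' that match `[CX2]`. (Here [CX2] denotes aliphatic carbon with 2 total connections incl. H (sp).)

2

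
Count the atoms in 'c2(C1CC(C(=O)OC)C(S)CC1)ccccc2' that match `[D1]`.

Check the 17 heavy atoms by environment: 4× C (D3) → no; 3× C (D2) → no; 1× c (aromatic, D3) → no; 5× c (aromatic, D2) → no; 1× O (D1) → match; 1× O (D2) → no; 1× C (D1) → match; 1× S (D1) → match.
Summing the matching environments: 1 + 1 + 1 = 3 matching atoms.

3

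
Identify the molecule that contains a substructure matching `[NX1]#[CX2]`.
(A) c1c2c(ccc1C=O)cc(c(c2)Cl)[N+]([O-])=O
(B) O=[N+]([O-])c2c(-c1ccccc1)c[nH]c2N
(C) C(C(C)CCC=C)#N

[NX1]#[CX2] describes a nitrogen triple-bonded to a two-connected carbon (a nitrile).
(A) has a nitro group (-[N+](=O)[O-]) but there is no C#N triple bond.
(B) has a primary amino group (-NH2) but the nitrogen is NX3 (three connections), not NX1 triple-bonded.
(C) contains a nitrile (-C#N), which satisfies every atom and bond constraint.
So the answer is (C).

C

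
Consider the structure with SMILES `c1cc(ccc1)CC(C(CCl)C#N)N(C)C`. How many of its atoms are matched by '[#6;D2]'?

The query [#6;D2] means: any carbon bonded to exactly two heavy atoms.
Check the 16 heavy atoms by environment: 3× C (D2) → match; 2× C (D3) → no; 1× Cl (D1) → no; 1× N (D3) → no; 2× C (D1) → no; 1× c (aromatic, D3) → no; 5× c (aromatic, D2) → match; 1× N (D1) → no.
Summing the matching environments: 3 + 5 = 8 matching atoms.

8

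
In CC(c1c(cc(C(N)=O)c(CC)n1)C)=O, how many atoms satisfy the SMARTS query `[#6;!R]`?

6

The query [#6;!R] means: carbon not in any ring.
Check the 15 heavy atoms by environment: 1× n (aromatic, in 6-ring) → no; 5× c (aromatic, in 6-ring) → no; 6× C (acyclic) → match; 2× O (acyclic) → no; 1× N (acyclic) → no.
That gives 6 matching atoms.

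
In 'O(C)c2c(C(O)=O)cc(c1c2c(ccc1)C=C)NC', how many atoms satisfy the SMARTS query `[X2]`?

Check the 19 heavy atoms by environment: 10× c (aromatic, X3) → no; 3× C (X3) → no; 1× O (X1) → no; 2× O (X2) → match; 2× C (X4) → no; 1× N (X3) → no.
That gives 2 matching atoms.

2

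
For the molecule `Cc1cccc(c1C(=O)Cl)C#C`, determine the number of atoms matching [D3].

The query [D3] means: atom with exactly three heavy-atom neighbours.
Check the 12 heavy atoms by environment: 3× c (aromatic, D3) → match; 3× c (aromatic, D2) → no; 1× C (D3) → match; 1× O (D1) → no; 1× Cl (D1) → no; 1× C (D2) → no; 2× C (D1) → no.
Summing the matching environments: 3 + 1 = 4 matching atoms.

4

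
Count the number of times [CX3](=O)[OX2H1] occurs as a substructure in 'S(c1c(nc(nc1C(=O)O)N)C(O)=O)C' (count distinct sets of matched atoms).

2

[CX3](=O)[OX2H1] is the SMARTS for a carboxylic acid: an sp2 carbon double-bonded to O and single-bonded to an -OH oxygen.
The molecule carries 2 separate instances of a carboxylic acid group (-C(=O)OH) meeting every constraint; each maps to a distinct set of atoms, giving 2 matches.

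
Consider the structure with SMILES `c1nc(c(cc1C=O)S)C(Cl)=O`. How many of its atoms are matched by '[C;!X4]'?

2

Check the 12 heavy atoms by environment: 1× n (aromatic, X2) → no; 5× c (aromatic, X3) → no; 1× S (X2) → no; 2× C (X3) → match; 2× O (X1) → no; 1× Cl (X1) → no.
That gives 2 matching atoms.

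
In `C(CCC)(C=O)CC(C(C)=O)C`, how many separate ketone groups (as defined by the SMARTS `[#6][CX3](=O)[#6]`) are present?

1

[#6][CX3](=O)[#6] is the SMARTS for a ketone: a carbonyl carbon (no H) flanked by two carbons.
Exactly one fragment in the molecule meets all constraints, giving 1 match.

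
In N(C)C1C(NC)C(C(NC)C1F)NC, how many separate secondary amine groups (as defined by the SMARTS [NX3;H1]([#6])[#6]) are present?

4

[NX3;H1]([#6])[#6] is the SMARTS for a secondary amine: a trivalent nitrogen with one H, bonded to two carbons.
The molecule carries 4 separate instances of an N-methylamino group (-NHCH3) meeting every constraint; each maps to a distinct set of atoms, giving 4 matches.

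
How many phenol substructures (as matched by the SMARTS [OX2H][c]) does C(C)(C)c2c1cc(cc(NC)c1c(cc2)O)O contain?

[OX2H][c] is the SMARTS for a phenol: a hydroxyl oxygen attached to an aromatic carbon.
The molecule carries 2 separate instances of a hydroxyl group (-OH) meeting every constraint; each maps to a distinct set of atoms, giving 2 matches.

2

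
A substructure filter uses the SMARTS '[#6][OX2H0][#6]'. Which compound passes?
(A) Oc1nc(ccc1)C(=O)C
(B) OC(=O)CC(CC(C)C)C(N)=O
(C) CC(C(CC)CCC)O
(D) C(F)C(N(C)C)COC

[#6][OX2H0][#6] describes an aliphatic oxygen bridging two carbons with no H on the oxygen (an ether).
(A) has a hydroxyl group (-OH) but the oxygen has H1, not H0 bridging two carbons.
(B) has a carboxylic acid group (-C(=O)OH) but the -OH oxygen has H1; the =O is OX1, not OX2.
(C) has a hydroxyl group (-OH) but the oxygen has H1, not H0 bridging two carbons.
(D) contains a methoxy ether (-OCH3), which satisfies every atom and bond constraint.
So the answer is (D).

D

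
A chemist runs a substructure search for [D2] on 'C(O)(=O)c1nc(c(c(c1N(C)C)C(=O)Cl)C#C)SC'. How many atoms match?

3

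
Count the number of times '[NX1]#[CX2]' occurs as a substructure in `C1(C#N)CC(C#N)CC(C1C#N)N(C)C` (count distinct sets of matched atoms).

3

[NX1]#[CX2] is the SMARTS for a nitrile: a nitrogen triple-bonded to a two-connected carbon.
The molecule carries 3 separate instances of a nitrile (-C#N) meeting every constraint; each maps to a distinct set of atoms, giving 3 matches.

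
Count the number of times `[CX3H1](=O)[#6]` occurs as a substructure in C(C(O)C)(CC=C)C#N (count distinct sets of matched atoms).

0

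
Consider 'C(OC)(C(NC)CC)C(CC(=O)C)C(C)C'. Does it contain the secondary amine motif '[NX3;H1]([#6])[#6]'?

Yes

The pattern [NX3;H1]([#6])[#6] describes a trivalent nitrogen with one H, bonded to two carbons — a secondary amine.
The molecule carries an N-methylamino group (-NHCH3), whose atoms satisfy every constraint of the query, so the pattern matches.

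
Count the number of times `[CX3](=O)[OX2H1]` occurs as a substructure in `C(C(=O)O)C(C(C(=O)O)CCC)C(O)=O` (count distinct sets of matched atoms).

[CX3](=O)[OX2H1] is the SMARTS for a carboxylic acid: an sp2 carbon double-bonded to O and single-bonded to an -OH oxygen.
The molecule carries 3 separate instances of a carboxylic acid group (-C(=O)OH) meeting every constraint; each maps to a distinct set of atoms, giving 3 matches.

3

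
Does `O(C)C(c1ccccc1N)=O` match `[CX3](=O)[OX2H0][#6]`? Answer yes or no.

The pattern [CX3](=O)[OX2H0][#6] describes a carbonyl carbon bonded to an oxygen that is itself bonded to carbon (no H on that O) — an ester.
The molecule carries a methyl-ester group (-C(=O)OCH3), whose atoms satisfy every constraint of the query, so the pattern matches.

Yes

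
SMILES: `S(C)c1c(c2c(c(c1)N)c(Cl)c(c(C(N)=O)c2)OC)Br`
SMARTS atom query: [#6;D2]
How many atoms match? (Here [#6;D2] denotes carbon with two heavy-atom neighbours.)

The query [#6;D2] means: any carbon bonded to exactly two heavy atoms.
Check the 20 heavy atoms by environment: 8× c (aromatic, D3) → no; 2× c (aromatic, D2) → match; 1× S (D2) → no; 2× C (D1) → no; 1× C (D3) → no; 1× O (D1) → no; 2× N (D1) → no; 1× Br (D1) → no; 1× O (D2) → no; 1× Cl (D1) → no.
That gives 2 matching atoms.

2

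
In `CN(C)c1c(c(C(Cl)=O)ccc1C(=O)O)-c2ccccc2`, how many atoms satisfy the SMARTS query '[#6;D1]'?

Check the 21 heavy atoms by environment: 5× c (aromatic, D3) → no; 7× c (aromatic, D2) → no; 2× C (D3) → no; 3× O (D1) → no; 1× Cl (D1) → no; 1× N (D3) → no; 2× C (D1) → match.
That gives 2 matching atoms.

2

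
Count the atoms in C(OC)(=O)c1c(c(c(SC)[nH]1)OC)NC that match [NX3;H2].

0

The query [NX3;H2] means: aliphatic N with 3 total connections, two of them H — an -NH2 nitrogen (amine or amide).
Check the 15 heavy atoms by environment: 1× n (aromatic, H1, X3) → no; 4× c (aromatic, H0, X3) → no; 1× N (H1, X3) → no; 4× C (H3, X4) → no; 1× C (H0, X3) → no; 1× O (H0, X1) → no; 2× O (H0, X2) → no; 1× S (H0, X2) → no.
No environment satisfies the query, so 0 matching atoms.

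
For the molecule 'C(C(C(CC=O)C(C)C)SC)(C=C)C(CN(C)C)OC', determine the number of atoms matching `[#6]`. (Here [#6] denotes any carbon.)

Check the 20 heavy atoms by environment: 16× C → match; 2× O → no; 1× S → no; 1× N → no.
That gives 16 matching atoms.

16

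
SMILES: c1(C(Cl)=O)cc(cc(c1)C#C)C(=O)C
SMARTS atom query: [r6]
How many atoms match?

The query [r6] means: r6 matches atoms in a six-membered ring.
Check the 14 heavy atoms by environment: 6× c (aromatic, in 6-ring) → match; 5× C (acyclic) → no; 2× O (acyclic) → no; 1× Cl (acyclic) → no.
That gives 6 matching atoms.

6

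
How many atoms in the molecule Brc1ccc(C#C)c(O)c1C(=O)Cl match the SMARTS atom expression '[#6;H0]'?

The query [#6;H0] means: any carbon with no attached hydrogen.
Check the 13 heavy atoms by environment: 2× c (aromatic, H1) → no; 4× c (aromatic, H0) → match; 1× O (H1) → no; 1× Br (H0) → no; 2× C (H0) → match; 1× O (H0) → no; 1× Cl (H0) → no; 1× C (H1) → no.
Summing the matching environments: 4 + 2 = 6 matching atoms.

6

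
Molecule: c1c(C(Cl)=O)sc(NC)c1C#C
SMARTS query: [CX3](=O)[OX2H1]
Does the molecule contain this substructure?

The pattern [CX3](=O)[OX2H1] describes an sp2 carbon double-bonded to O and single-bonded to an -OH oxygen — a carboxylic acid.
The closest candidate here is an acyl chloride (-C(=O)Cl), but the carbonyl is bonded to Cl, not to an -OH oxygen. No other fragment satisfies the full query, so there is no match.

No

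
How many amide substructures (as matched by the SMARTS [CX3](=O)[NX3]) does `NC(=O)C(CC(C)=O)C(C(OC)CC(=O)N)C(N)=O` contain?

[CX3](=O)[NX3] is the SMARTS for an amide: a carbonyl carbon bonded to a trivalent nitrogen.
The molecule carries 3 separate instances of a primary amide (-C(=O)NH2) meeting every constraint; each maps to a distinct set of atoms, giving 3 matches.

3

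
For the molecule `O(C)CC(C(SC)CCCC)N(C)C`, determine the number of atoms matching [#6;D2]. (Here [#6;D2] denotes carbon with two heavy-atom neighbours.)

4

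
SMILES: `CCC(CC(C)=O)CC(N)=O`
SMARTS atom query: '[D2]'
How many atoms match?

The query [D2] means: atom with exactly two heavy-atom neighbours.
Check the 11 heavy atoms by environment: 3× C (D2) → match; 3× C (D3) → no; 2× O (D1) → no; 1× N (D1) → no; 2× C (D1) → no.
That gives 3 matching atoms.

3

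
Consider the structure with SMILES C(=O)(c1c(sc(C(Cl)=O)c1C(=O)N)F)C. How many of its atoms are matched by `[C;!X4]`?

3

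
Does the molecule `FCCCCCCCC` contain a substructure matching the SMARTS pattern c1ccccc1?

The pattern c1ccccc1 describes six aromatic carbons in a ring — a benzene ring.
The closest candidate here is a methyl group (-CH3), but no six-membered all-carbon aromatic ring is present. No other fragment satisfies the full query, so there is no match.

No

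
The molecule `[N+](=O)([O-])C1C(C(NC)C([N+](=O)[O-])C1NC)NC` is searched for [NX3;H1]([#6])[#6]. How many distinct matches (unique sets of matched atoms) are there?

3

[NX3;H1]([#6])[#6] is the SMARTS for a secondary amine: a trivalent nitrogen with one H, bonded to two carbons.
The molecule carries 3 separate instances of an N-methylamino group (-NHCH3) meeting every constraint; each maps to a distinct set of atoms, giving 3 matches.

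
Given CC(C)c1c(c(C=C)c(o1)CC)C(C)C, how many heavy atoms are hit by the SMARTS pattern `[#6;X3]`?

6

The query [#6;X3] means: any carbon (aromatic or not) with three total connections.
Check the 15 heavy atoms by environment: 1× o (aromatic, X2) → no; 4× c (aromatic, X3) → match; 8× C (X4) → no; 2× C (X3) → match.
Summing the matching environments: 4 + 2 = 6 matching atoms.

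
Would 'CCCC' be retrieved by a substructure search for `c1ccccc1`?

No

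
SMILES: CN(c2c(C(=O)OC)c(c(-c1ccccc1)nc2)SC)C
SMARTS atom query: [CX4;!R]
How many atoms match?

The query [CX4;!R] means: aliphatic carbon with four total connections, not in a ring.
Check the 21 heavy atoms by environment: 1× n (aromatic, X2, in 6-ring) → no; 11× c (aromatic, X3, in 6-ring) → no; 1× N (X3, acyclic) → no; 4× C (X4, acyclic) → match; 1× C (X3, acyclic) → no; 1× O (X1, acyclic) → no; 1× O (X2, acyclic) → no; 1× S (X2, acyclic) → no.
That gives 4 matching atoms.

4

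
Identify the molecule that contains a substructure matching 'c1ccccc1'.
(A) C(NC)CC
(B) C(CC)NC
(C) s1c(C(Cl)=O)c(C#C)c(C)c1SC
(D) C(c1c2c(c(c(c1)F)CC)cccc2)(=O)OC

D

c1ccccc1 describes six aromatic carbons in a ring (a benzene ring).
(A) has a methyl group (-CH3) but no six-membered all-carbon aromatic ring is present.
(B) has a methyl group (-CH3) but no six-membered all-carbon aromatic ring is present.
(C) has a methyl group (-CH3) but no six-membered all-carbon aromatic ring is present.
(D) contains the required atom environment, so the pattern matches.
So the answer is (D).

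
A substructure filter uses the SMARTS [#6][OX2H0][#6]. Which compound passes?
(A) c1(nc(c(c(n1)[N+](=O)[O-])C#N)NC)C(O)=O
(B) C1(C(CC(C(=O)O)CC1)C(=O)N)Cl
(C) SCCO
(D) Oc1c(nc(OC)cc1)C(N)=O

[#6][OX2H0][#6] describes an aliphatic oxygen bridging two carbons with no H on the oxygen (an ether).
(A) has a carboxylic acid group (-C(=O)OH) but the -OH oxygen has H1; the =O is OX1, not OX2.
(B) has a carboxylic acid group (-C(=O)OH) but the -OH oxygen has H1; the =O is OX1, not OX2.
(C) has a hydroxyl group (-OH) but the oxygen has H1, not H0 bridging two carbons.
(D) contains a methoxy ether (-OCH3), which satisfies every atom and bond constraint.
So the answer is (D).

D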